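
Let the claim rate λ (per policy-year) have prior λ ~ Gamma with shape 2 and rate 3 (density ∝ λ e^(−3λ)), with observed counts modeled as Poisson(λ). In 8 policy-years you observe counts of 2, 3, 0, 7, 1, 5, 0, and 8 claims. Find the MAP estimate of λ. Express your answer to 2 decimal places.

λ̂_MAP = 2.45

Σxᵢ = 2+3+0+7+1+5+0+8 = 26, with n = 8.
Posterior ∝ λe^(−3λ) · λ^26e^(−8λ) = λ^27e^(−11λ), i.e. Gamma(shape=28, rate=11).
The mode of a Gamma(a, b) with a ≥ 1 (shape–rate) is (a−1)/b = 27/11 ≈ 2.45.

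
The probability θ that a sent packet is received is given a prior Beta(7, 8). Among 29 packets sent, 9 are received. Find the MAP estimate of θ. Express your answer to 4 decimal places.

Prior: Beta(7, 8).
Data: 9 successes in 29 trials. The binomial likelihood contributes θ^9(1−θ)^20, so the posterior is Beta(7+9, 8+20) = Beta(16, 28).
For Beta(a, b) with a, b > 1 the mode is (a−1)/(a+b−2) = 15/42 ≈ 0.3571.

θ̂_MAP = 0.3571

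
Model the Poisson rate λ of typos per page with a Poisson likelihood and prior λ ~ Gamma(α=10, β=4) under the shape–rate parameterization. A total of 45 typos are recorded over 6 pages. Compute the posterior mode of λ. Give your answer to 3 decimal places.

Σxᵢ = 45, n = 6.
Posterior ∝ λ^9e^(−4λ) · λ^45e^(−6λ) = λ^54e^(−10λ), i.e. Gamma(shape=55, rate=10).
The mode of a Gamma(a, b) with a ≥ 1 (shape–rate) is (a−1)/b = 54/10 ≈ 5.400.

λ̂_MAP = 5.400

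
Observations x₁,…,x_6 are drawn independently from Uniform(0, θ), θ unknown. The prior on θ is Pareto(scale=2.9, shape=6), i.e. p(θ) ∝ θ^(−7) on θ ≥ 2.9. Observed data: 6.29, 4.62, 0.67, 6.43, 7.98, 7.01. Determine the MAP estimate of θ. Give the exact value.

θ̂_MAP = 7.98

The Uniform(0, θ) likelihood is θ^(−n) for θ ≥ max(xᵢ), zero otherwise. Here max(xᵢ) = 7.98.
Posterior ∝ θ^(−7) · θ^(−6) = θ^(−13) on θ ≥ max(2.9, 7.98) = 7.98.
This density is strictly decreasing in θ, so the posterior mode lies at the lower boundary of the support.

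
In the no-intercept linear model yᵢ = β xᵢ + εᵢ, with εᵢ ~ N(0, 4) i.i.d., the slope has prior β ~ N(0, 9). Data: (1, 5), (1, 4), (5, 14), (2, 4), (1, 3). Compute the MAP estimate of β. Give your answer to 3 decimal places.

β̂_MAP = 2.774

log p(β | y) = −Σ(yᵢ − βxᵢ)²/(2·4) − β²/(2·9) + const.
Setting the derivative to zero: Σxᵢ(yᵢ − βxᵢ)/4 − β/9 = 0, so β = Σxᵢyᵢ / (Σxᵢ² + σ²/τ²).
Σxᵢyᵢ = 1·5 + 1·4 + 5·14 + 2·4 + 1·3 = 90; Σxᵢ² = 32; σ²/τ² = 4/9.
β̂_MAP = 90 / (32 + 4/9) = 90/(292/9) = 405/146 ≈ 2.774.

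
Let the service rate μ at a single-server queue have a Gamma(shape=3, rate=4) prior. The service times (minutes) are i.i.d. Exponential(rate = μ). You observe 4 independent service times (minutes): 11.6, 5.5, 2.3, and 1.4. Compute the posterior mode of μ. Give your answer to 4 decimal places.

μ̂_MAP = 0.2419

The Exponential(rate=μ) likelihood is ∝ μ^n e^(−μΣtᵢ). Here n = 4 and Σtᵢ = 11.6 + 5.5 + 2.3 + 1.4 = 20.8.
Posterior ∝ μ^2e^(−4μ) · μ^4e^(−20.8μ) = μ^6e^(−24.8μ), i.e. Gamma(7, 24.8).
Mode = (a−1)/b = 6/24.8 ≈ 0.2419.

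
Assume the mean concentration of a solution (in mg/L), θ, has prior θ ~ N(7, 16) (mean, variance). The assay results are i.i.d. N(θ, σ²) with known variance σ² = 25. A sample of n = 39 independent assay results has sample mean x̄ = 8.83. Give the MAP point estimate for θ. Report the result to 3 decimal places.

θ̂_MAP = 8.760

n = 39, x̄ = 8.83.
For a Normal prior and Normal likelihood with known variance, the posterior is Normal; its mode equals its mean, the precision-weighted average.
Prior precision 1/σ₀² = 1/16 = 0.0625; data precision n/σ² = 39/25 = 1.56.
θ̂ = (0.0625·7 + 1.56·8.83) / (0.0625 + 1.56) = 14.2123/1.6225 = 142123/16225 ≈ 8.760.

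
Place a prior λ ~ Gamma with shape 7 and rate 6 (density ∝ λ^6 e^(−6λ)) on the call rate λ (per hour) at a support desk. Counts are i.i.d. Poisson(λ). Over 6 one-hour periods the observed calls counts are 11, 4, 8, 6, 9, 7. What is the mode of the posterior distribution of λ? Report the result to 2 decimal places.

λ̂_MAP = 4.25

Σxᵢ = 11+4+8+6+9+7 = 45, with n = 6.
Posterior ∝ λ^6e^(−6λ) · λ^45e^(−6λ) = λ^51e^(−12λ), i.e. Gamma(shape=52, rate=12).
The mode of a Gamma(a, b) with a ≥ 1 (shape–rate) is (a−1)/b = 51/12 ≈ 4.25.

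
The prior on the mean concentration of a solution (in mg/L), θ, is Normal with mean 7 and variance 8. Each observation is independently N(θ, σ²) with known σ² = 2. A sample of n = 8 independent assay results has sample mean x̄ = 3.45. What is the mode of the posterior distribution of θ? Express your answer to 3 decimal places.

θ̂_MAP = 3.558

n = 8, x̄ = 3.45.
For a Normal prior and Normal likelihood with known variance, the posterior is Normal; its mode equals its mean, the precision-weighted average.
Prior precision 1/σ₀² = 1/8 = 0.125; data precision n/σ² = 8/2 = 4.
θ̂ = (0.125·7 + 4·3.45) / (0.125 + 4) = 14.675/4.125 = 587/165 ≈ 3.558.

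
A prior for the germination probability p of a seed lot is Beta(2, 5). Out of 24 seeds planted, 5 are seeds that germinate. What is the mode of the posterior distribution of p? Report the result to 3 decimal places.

Prior: Beta(2, 5).
Data: 5 successes in 24 trials. The binomial likelihood contributes p^5(1−p)^19, so the posterior is Beta(2+5, 5+19) = Beta(7, 24).
For Beta(a, b) with a, b > 1 the mode is (a−1)/(a+b−2) = 6/29 ≈ 0.207.

p̂_MAP = 0.207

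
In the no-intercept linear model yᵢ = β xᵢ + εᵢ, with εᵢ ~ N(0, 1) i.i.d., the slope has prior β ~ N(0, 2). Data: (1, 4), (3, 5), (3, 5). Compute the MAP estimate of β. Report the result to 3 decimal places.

β̂_MAP = 1.744

log p(β | y) = −Σ(yᵢ − βxᵢ)²/(2·1) − β²/(2·2) + const.
Setting the derivative to zero: Σxᵢ(yᵢ − βxᵢ)/1 − β/2 = 0, so β = Σxᵢyᵢ / (Σxᵢ² + σ²/τ²).
Σxᵢyᵢ = 1·4 + 3·5 + 3·5 = 34; Σxᵢ² = 19; σ²/τ² = 0.5.
β̂_MAP = 34 / (19 + 0.5) = 34/19.5 ≈ 1.744.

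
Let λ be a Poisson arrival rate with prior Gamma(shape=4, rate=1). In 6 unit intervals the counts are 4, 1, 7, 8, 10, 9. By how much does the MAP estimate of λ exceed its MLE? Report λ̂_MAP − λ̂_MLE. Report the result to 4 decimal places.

Σxᵢ = 39. Posterior is Gamma(43, 7); MAP = (43−1)/7 = 42/7 ≈ 6.00000.
MLE = x̄ = 39/6 ≈ 6.50000.
Difference = 42/7 − 39/6 = -1/2 ≈ -0.5000.

MAP − MLE = -0.5000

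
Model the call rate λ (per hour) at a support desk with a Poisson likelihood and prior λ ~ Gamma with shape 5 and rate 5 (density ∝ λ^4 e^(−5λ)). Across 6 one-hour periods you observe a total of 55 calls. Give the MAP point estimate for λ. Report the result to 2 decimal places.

λ̂_MAP = 5.36

Σxᵢ = 55, n = 6.
Posterior ∝ λ^4e^(−5λ) · λ^55e^(−6λ) = λ^59e^(−11λ), i.e. Gamma(shape=60, rate=11).
The mode of a Gamma(a, b) with a ≥ 1 (shape–rate) is (a−1)/b = 59/11 ≈ 5.36.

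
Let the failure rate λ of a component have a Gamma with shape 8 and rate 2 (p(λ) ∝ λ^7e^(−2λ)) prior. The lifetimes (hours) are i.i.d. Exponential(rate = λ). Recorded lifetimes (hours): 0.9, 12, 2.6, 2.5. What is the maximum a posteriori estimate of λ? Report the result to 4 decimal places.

The Exponential(rate=λ) likelihood is ∝ λ^n e^(−λΣtᵢ). Here n = 4 and Σtᵢ = 0.9 + 12 + 2.6 + 2.5 = 18.
Posterior ∝ λ^7e^(−2λ) · λ^4e^(−18λ) = λ^11e^(−20λ), i.e. Gamma(12, 20).
Mode = (a−1)/b = 11/20 ≈ 0.5500.

λ̂_MAP = 0.5500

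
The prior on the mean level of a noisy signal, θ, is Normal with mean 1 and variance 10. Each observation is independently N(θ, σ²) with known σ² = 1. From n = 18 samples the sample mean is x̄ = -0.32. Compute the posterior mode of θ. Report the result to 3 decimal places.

n = 18, x̄ = -0.32.
For a Normal prior and Normal likelihood with known variance, the posterior is Normal; its mode equals its mean, the precision-weighted average.
Prior precision 1/σ₀² = 1/10 = 0.1; data precision n/σ² = 18/1 = 18.
θ̂ = (0.1·1 + 18·(-0.32)) / (0.1 + 18) = (-5.66)/18.1 = -283/905 ≈ -0.313.

θ̂_MAP = -0.313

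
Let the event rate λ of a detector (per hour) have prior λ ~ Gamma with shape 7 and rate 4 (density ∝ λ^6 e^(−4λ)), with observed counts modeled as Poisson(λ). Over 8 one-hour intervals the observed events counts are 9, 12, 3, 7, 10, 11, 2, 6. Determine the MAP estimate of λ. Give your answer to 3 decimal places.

λ̂_MAP = 5.500

Σxᵢ = 9+12+3+7+10+11+2+6 = 60, with n = 8.
Posterior ∝ λ^6e^(−4λ) · λ^60e^(−8λ) = λ^66e^(−12λ), i.e. Gamma(shape=67, rate=12).
The mode of a Gamma(a, b) with a ≥ 1 (shape–rate) is (a−1)/b = 66/12 ≈ 5.500.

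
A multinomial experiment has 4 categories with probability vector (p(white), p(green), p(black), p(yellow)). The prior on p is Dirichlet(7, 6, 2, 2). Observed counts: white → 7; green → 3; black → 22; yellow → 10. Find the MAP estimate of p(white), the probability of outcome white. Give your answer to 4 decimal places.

The posterior is Dirichlet(αᵢ + nᵢ) = Dirichlet(14, 9, 24, 12).
For a Dirichlet(a₁,…,a_K) with all aᵢ > 1, the mode has j-th component (aⱼ − 1)/(Σaᵢ − K).
Here Σaᵢ = 59 and K = 4, so p(white) = (14 − 1)/(59 − 4) = 13/55 ≈ 0.2364.

MAP estimate of p(white) = 0.2364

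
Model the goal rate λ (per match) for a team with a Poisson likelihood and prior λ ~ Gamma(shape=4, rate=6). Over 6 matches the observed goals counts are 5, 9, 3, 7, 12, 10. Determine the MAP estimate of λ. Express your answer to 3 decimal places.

λ̂_MAP = 4.083

Σxᵢ = 5+9+3+7+12+10 = 46, with n = 6.
Posterior ∝ λ^3e^(−6λ) · λ^46e^(−6λ) = λ^49e^(−12λ), i.e. Gamma(shape=50, rate=12).
The mode of a Gamma(a, b) with a ≥ 1 (shape–rate) is (a−1)/b = 49/12 ≈ 4.083.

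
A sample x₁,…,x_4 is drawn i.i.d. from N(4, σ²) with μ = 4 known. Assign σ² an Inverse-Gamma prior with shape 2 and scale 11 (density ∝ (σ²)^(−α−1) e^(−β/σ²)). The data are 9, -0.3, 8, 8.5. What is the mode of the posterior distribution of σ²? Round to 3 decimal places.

σ̂²_MAP = 10.174

Sum of squared deviations about the known mean: SS = (9−4)² + (-0.3−4)² + (8−4)² + (8.5−4)² = 79.74.
The Normal likelihood contributes (σ²)^(−n/2) exp(−SS/(2σ²)), so the posterior is Inverse-Gamma(α + n/2, β + SS/2) = Inverse-Gamma(4, 50.87).
The mode of Inverse-Gamma(a, b) is b/(a+1) = 50.87/5 ≈ 10.174.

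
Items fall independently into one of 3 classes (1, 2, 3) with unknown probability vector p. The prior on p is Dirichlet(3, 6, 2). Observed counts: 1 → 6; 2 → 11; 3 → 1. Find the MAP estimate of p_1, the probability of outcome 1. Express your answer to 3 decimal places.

The posterior is Dirichlet(αᵢ + nᵢ) = Dirichlet(9, 17, 3).
For a Dirichlet(a₁,…,a_K) with all aᵢ > 1, the mode has j-th component (aⱼ − 1)/(Σaᵢ − K).
Here Σaᵢ = 29 and K = 3, so p_1 = (9 − 1)/(29 − 3) = 8/26 ≈ 0.308.

MAP estimate: 0.308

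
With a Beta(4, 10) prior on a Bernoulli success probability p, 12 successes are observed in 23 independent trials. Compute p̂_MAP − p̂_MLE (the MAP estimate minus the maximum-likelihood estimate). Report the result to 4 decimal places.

MAP − MLE = -0.0932

Posterior is Beta(16, 21); MAP = (16−1)/(37−2) = 15/35 ≈ 0.42857.
MLE ignores the prior: p̂_MLE = k/n = 12/23 ≈ 0.52174.
Difference = 15/35 − 12/23 = -15/161 ≈ -0.0932.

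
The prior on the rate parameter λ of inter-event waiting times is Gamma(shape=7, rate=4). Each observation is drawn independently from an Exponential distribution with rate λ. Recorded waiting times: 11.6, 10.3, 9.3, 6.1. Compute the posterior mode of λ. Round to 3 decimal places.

λ̂_MAP = 0.242

The Exponential(rate=λ) likelihood is ∝ λ^n e^(−λΣtᵢ). Here n = 4 and Σtᵢ = 11.6 + 10.3 + 9.3 + 6.1 = 37.3.
Posterior ∝ λ^6e^(−4λ) · λ^4e^(−37.3λ) = λ^10e^(−41.3λ), i.e. Gamma(11, 41.3).
Mode = (a−1)/b = 10/41.3 ≈ 0.242.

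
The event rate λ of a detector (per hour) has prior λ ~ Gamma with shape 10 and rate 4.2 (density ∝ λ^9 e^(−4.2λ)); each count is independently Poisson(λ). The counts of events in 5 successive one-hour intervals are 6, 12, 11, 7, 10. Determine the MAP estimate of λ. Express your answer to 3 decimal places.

λ̂_MAP = 5.978

Σxᵢ = 6+12+11+7+10 = 46, with n = 5.
Posterior ∝ λ^9e^(−4.2λ) · λ^46e^(−5λ) = λ^55e^(−9.2λ), i.e. Gamma(shape=56, rate=9.2).
The mode of a Gamma(a, b) with a ≥ 1 (shape–rate) is (a−1)/b = 55/9.2 ≈ 5.978.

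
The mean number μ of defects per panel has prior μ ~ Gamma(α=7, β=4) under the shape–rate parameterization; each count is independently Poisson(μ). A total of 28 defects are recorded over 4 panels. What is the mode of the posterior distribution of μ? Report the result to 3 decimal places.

Σxᵢ = 28, n = 4.
Posterior ∝ μ^6e^(−4μ) · μ^28e^(−4μ) = μ^34e^(−8μ), i.e. Gamma(shape=35, rate=8).
The mode of a Gamma(a, b) with a ≥ 1 (shape–rate) is (a−1)/b = 34/8 ≈ 4.250.

μ̂_MAP = 4.250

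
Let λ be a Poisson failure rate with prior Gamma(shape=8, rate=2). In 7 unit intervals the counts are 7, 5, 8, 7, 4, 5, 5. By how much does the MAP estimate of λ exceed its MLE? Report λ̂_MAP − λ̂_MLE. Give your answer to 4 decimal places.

Σxᵢ = 41. Posterior is Gamma(49, 9); MAP = (49−1)/9 = 48/9 ≈ 5.33333.
MLE = x̄ = 41/7 ≈ 5.85714.
Difference = 48/9 − 41/7 = -11/21 ≈ -0.5238.

MAP − MLE = -0.5238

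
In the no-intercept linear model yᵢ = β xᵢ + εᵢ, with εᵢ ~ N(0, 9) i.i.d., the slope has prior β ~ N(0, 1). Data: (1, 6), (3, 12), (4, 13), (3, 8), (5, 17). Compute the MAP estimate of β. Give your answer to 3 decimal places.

log p(β | y) = −Σ(yᵢ − βxᵢ)²/(2·9) − β²/(2·1) + const.
Setting the derivative to zero: Σxᵢ(yᵢ − βxᵢ)/9 − β/1 = 0, so β = Σxᵢyᵢ / (Σxᵢ² + σ²/τ²).
Σxᵢyᵢ = 1·6 + 3·12 + 4·13 + 3·8 + 5·17 = 203; Σxᵢ² = 60; σ²/τ² = 9.
β̂_MAP = 203 / (60 + 9) = 203/69 ≈ 2.942.

β̂_MAP = 2.942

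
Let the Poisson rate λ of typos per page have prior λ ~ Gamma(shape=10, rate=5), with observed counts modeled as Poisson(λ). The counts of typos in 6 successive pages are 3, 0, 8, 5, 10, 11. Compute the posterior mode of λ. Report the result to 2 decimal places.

Σxᵢ = 3+0+8+5+10+11 = 37, with n = 6.
Posterior ∝ λ^9e^(−5λ) · λ^37e^(−6λ) = λ^46e^(−11λ), i.e. Gamma(shape=47, rate=11).
The mode of a Gamma(a, b) with a ≥ 1 (shape–rate) is (a−1)/b = 46/11 ≈ 4.18.

λ̂_MAP = 4.18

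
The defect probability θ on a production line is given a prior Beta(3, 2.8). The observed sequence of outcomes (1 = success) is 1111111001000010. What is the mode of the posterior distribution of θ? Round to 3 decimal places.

Prior: Beta(3, 2.8).
Data: 9 successes in 16 trials (from the sequence). The binomial likelihood contributes θ^9(1−θ)^7, so the posterior is Beta(3+9, 2.8+7) = Beta(12, 9.8).
For Beta(a, b) with a, b > 1 the mode is (a−1)/(a+b−2) = 11/19.8 ≈ 0.556.

θ̂_MAP = 0.556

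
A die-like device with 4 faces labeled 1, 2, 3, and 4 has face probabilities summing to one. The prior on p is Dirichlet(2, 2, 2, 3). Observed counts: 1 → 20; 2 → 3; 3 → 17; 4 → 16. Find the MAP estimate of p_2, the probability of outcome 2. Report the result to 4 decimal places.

MAP estimate: 0.0656

The posterior is Dirichlet(αᵢ + nᵢ) = Dirichlet(22, 5, 19, 19).
For a Dirichlet(a₁,…,a_K) with all aᵢ > 1, the mode has j-th component (aⱼ − 1)/(Σaᵢ − K).
Here Σaᵢ = 65 and K = 4, so p_2 = (5 − 1)/(65 − 4) = 4/61 ≈ 0.0656.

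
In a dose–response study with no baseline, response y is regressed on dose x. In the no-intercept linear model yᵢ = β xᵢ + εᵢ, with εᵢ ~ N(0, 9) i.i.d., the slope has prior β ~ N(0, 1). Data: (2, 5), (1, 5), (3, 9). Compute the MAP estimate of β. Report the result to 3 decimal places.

β̂_MAP = 1.826

log p(β | y) = −Σ(yᵢ − βxᵢ)²/(2·9) − β²/(2·1) + const.
Setting the derivative to zero: Σxᵢ(yᵢ − βxᵢ)/9 − β/1 = 0, so β = Σxᵢyᵢ / (Σxᵢ² + σ²/τ²).
Σxᵢyᵢ = 2·5 + 1·5 + 3·9 = 42; Σxᵢ² = 14; σ²/τ² = 9.
β̂_MAP = 42 / (14 + 9) = 42/23 ≈ 1.826.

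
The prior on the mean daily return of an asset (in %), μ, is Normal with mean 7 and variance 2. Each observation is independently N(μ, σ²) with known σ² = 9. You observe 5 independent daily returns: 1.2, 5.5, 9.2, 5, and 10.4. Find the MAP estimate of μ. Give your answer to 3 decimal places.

μ̂_MAP = 6.611

n = 5; x̄ = (1.2 + 5.5 + 9.2 + 5 + 10.4)/5 = 31.3/5 = 6.26.
For a Normal prior and Normal likelihood with known variance, the posterior is Normal; its mode equals its mean, the precision-weighted average.
Prior precision 1/σ₀² = 1/2 = 0.5; data precision n/σ² = 5/9.
μ̂ = (0.5·7 + (5/9)·6.26) / (0.5 + 5/9) = (314/45)/(19/18) = 628/95 ≈ 6.611.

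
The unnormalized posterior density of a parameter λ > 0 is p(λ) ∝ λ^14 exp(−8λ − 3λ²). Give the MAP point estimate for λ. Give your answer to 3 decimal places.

λ̂_MAP = 1.000

ℓ'(λ) = 14/λ − 8 − 6λ. Setting this to zero and multiplying by λ: 6λ² + 8λ − 14 = 0.
λ = (−8 + √(8² + 4·6·14)) / (2·6) = (−8 + √400) / 12 = (−8 + 20)/12 = 1.
ℓ''(λ) = −14/λ² − 6 < 0, confirming a maximum.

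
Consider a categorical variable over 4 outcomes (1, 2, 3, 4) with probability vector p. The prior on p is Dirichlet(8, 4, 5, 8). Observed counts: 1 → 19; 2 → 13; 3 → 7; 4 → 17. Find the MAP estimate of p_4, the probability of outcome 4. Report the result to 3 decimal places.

MAP estimate: 0.312

The posterior is Dirichlet(αᵢ + nᵢ) = Dirichlet(27, 17, 12, 25).
For a Dirichlet(a₁,…,a_K) with all aᵢ > 1, the mode has j-th component (aⱼ − 1)/(Σaᵢ − K).
Here Σaᵢ = 81 and K = 4, so p_4 = (25 − 1)/(81 − 4) = 24/77 ≈ 0.312.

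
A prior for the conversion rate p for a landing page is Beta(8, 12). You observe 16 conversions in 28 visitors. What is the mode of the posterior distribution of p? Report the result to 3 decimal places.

Prior: Beta(8, 12).
Data: 16 successes in 28 trials. The binomial likelihood contributes p^16(1−p)^12, so the posterior is Beta(8+16, 12+12) = Beta(24, 24).
For Beta(a, b) with a, b > 1 the mode is (a−1)/(a+b−2) = 23/46 ≈ 0.500.

p̂_MAP = 0.500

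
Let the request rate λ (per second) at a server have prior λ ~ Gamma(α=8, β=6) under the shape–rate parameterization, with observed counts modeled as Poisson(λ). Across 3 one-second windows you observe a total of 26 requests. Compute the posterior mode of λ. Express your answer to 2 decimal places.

λ̂_MAP = 3.67

Σxᵢ = 26, n = 3.
Posterior ∝ λ^7e^(−6λ) · λ^26e^(−3λ) = λ^33e^(−9λ), i.e. Gamma(shape=34, rate=9).
The mode of a Gamma(a, b) with a ≥ 1 (shape–rate) is (a−1)/b = 33/9 ≈ 3.67.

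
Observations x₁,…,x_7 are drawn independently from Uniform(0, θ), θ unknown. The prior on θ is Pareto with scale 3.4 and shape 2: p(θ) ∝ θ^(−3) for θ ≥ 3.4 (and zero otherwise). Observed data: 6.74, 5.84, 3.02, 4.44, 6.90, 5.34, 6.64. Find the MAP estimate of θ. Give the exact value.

The Uniform(0, θ) likelihood is θ^(−n) for θ ≥ max(xᵢ), zero otherwise. Here max(xᵢ) = 6.90.
Posterior ∝ θ^(−3) · θ^(−7) = θ^(−10) on θ ≥ max(3.4, 6.90) = 6.90.
This density is strictly decreasing in θ, so the posterior mode lies at the lower boundary of the support.

θ̂_MAP = 6.90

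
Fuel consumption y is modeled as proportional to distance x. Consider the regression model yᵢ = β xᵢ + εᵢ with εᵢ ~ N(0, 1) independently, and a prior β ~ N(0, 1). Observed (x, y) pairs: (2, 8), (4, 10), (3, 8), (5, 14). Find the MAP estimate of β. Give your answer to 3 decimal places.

β̂_MAP = 2.727

log p(β | y) = −Σ(yᵢ − βxᵢ)²/(2·1) − β²/(2·1) + const.
Setting the derivative to zero: Σxᵢ(yᵢ − βxᵢ)/1 − β/1 = 0, so β = Σxᵢyᵢ / (Σxᵢ² + σ²/τ²).
Σxᵢyᵢ = 2·8 + 4·10 + 3·8 + 5·14 = 150; Σxᵢ² = 54; σ²/τ² = 1.
β̂_MAP = 150 / (54 + 1) = 150/55 ≈ 2.727.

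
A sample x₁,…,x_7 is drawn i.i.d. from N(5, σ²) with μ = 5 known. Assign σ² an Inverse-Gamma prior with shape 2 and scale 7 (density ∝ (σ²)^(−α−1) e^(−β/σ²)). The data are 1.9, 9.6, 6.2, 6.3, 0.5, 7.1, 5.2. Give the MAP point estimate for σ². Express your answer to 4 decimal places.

Sum of squared deviations about the known mean: SS = (1.9−5)² + (9.6−5)² + (6.2−5)² + (6.3−5)² + (0.5−5)² + (7.1−5)² + (5.2−5)² = 58.6.
The Normal likelihood contributes (σ²)^(−n/2) exp(−SS/(2σ²)), so the posterior is Inverse-Gamma(α + n/2, β + SS/2) = Inverse-Gamma(5.5, 36.3).
The mode of Inverse-Gamma(a, b) is b/(a+1) = 36.3/6.5 ≈ 5.5846.

σ̂²_MAP = 5.5846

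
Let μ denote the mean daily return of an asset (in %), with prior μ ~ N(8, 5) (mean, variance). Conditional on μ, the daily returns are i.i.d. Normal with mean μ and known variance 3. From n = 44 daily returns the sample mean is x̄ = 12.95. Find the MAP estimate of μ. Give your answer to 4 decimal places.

μ̂_MAP = 12.8834

n = 44, x̄ = 12.95.
For a Normal prior and Normal likelihood with known variance, the posterior is Normal; its mode equals its mean, the precision-weighted average.
Prior precision 1/σ₀² = 1/5 = 0.2; data precision n/σ² = 44/3.
μ̂ = (0.2·8 + (44/3)·12.95) / (0.2 + 44/3) = (2873/15)/(223/15) = 2873/223 ≈ 12.8834.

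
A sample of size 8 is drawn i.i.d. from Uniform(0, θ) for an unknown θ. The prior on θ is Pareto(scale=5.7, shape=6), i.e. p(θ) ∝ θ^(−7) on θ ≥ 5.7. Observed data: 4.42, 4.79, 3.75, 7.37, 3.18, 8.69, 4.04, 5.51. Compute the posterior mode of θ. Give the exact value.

The Uniform(0, θ) likelihood is θ^(−n) for θ ≥ max(xᵢ), zero otherwise. Here max(xᵢ) = 8.69.
Posterior ∝ θ^(−7) · θ^(−8) = θ^(−15) on θ ≥ max(5.7, 8.69) = 8.69.
This density is strictly decreasing in θ, so the posterior mode lies at the lower boundary of the support.

θ̂_MAP = 8.69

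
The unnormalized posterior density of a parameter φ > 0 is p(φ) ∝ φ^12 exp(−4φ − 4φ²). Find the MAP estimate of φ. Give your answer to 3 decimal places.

φ̂_MAP = 1.000

ℓ'(φ) = 12/φ − 4 − 8φ. Setting this to zero and multiplying by φ: 8φ² + 4φ − 12 = 0.
φ = (−4 + √(4² + 4·8·12)) / (2·8) = (−4 + √400) / 16 = (−4 + 20)/16 = 1.
ℓ''(φ) = −12/φ² − 8 < 0, confirming a maximum.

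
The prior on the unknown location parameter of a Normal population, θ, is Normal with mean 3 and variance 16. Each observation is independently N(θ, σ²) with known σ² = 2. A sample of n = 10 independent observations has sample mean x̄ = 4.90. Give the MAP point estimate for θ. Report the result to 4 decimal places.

n = 10, x̄ = 4.90.
For a Normal prior and Normal likelihood with known variance, the posterior is Normal; its mode equals its mean, the precision-weighted average.
Prior precision 1/σ₀² = 1/16 = 0.0625; data precision n/σ² = 10/2 = 5.
θ̂ = (0.0625·3 + 5·4.9) / (0.0625 + 5) = 24.6875/5.0625 = 395/81 ≈ 4.8765.

θ̂_MAP = 4.8765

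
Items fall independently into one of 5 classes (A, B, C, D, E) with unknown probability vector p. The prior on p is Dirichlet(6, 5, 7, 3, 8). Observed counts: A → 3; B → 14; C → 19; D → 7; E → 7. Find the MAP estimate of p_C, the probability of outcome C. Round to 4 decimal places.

MAP estimate of p_C = 0.3378

The posterior is Dirichlet(αᵢ + nᵢ) = Dirichlet(9, 19, 26, 10, 15).
For a Dirichlet(a₁,…,a_K) with all aᵢ > 1, the mode has j-th component (aⱼ − 1)/(Σaᵢ − K).
Here Σaᵢ = 79 and K = 5, so p_C = (26 − 1)/(79 − 5) = 25/74 ≈ 0.3378.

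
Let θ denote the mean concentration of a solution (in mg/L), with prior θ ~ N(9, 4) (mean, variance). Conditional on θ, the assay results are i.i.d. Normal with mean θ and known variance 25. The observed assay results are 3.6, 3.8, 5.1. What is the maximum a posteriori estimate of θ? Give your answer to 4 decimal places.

θ̂_MAP = 7.4324

n = 3; x̄ = (3.6 + 3.8 + 5.1)/3 = 12.5/3 = 25/6 ≈ 4.1667.
For a Normal prior and Normal likelihood with known variance, the posterior is Normal; its mode equals its mean, the precision-weighted average.
Prior precision 1/σ₀² = 1/4 = 0.25; data precision n/σ² = 3/25 = 0.12.
θ̂ = (0.25·9 + 0.12·(25/6)) / (0.25 + 0.12) = 2.75/0.37 = 275/37 ≈ 7.4324.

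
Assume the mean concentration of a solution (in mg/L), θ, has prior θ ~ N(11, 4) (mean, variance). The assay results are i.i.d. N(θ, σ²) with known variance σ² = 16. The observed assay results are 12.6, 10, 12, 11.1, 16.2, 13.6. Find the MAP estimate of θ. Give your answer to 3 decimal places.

θ̂_MAP = 11.950

n = 6; x̄ = (12.6 + 10 + 12 + 11.1 + 16.2 + 13.6)/6 = 75.5/6 = 151/12 ≈ 12.5833.
For a Normal prior and Normal likelihood with known variance, the posterior is Normal; its mode equals its mean, the precision-weighted average.
Prior precision 1/σ₀² = 1/4 = 0.25; data precision n/σ² = 6/16 = 0.375.
θ̂ = (0.25·11 + 0.375·(151/12)) / (0.25 + 0.375) = 7.46875/0.625 = 11.950.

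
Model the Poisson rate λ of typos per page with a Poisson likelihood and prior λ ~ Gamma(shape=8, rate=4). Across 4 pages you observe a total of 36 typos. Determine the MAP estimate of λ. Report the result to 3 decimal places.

Σxᵢ = 36, n = 4.
Posterior ∝ λ^7e^(−4λ) · λ^36e^(−4λ) = λ^43e^(−8λ), i.e. Gamma(shape=44, rate=8).
The mode of a Gamma(a, b) with a ≥ 1 (shape–rate) is (a−1)/b = 43/8 ≈ 5.375.

λ̂_MAP = 5.375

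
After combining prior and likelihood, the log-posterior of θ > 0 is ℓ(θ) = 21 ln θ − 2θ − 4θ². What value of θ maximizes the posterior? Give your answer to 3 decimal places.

ℓ'(θ) = 21/θ − 2 − 8θ. Setting this to zero and multiplying by θ: 8θ² + 2θ − 21 = 0.
θ = (−2 + √(2² + 4·8·21)) / (2·8) = (−2 + √676) / 16 = (−2 + 26)/16 = 3/2.
ℓ''(θ) = −21/θ² − 8 < 0, confirming a maximum.

θ̂_MAP = 1.500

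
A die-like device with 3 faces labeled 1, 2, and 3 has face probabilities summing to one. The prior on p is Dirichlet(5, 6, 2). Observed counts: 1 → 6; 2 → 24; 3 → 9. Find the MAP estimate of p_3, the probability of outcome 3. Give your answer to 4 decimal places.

MAP estimate: 0.2041

The posterior is Dirichlet(αᵢ + nᵢ) = Dirichlet(11, 30, 11).
For a Dirichlet(a₁,…,a_K) with all aᵢ > 1, the mode has j-th component (aⱼ − 1)/(Σaᵢ − K).
Here Σaᵢ = 52 and K = 3, so p_3 = (11 − 1)/(52 − 3) = 10/49 ≈ 0.2041.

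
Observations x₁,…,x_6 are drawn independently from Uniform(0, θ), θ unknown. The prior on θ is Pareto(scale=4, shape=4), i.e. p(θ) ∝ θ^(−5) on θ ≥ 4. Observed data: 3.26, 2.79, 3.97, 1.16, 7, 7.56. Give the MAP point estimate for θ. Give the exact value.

The Uniform(0, θ) likelihood is θ^(−n) for θ ≥ max(xᵢ), zero otherwise. Here max(xᵢ) = 7.56.
Posterior ∝ θ^(−5) · θ^(−6) = θ^(−11) on θ ≥ max(4, 7.56) = 7.56.
This density is strictly decreasing in θ, so the posterior mode lies at the lower boundary of the support.

θ̂_MAP = 7.56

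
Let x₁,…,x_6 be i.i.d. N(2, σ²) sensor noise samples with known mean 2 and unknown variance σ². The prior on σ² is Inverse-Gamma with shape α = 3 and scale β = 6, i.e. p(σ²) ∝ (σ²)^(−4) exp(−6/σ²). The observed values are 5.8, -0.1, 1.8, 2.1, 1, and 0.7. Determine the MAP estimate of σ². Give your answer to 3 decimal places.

Sum of squared deviations about the known mean: SS = (5.8−2)² + (-0.1−2)² + (1.8−2)² + (2.1−2)² + (1−2)² + (0.7−2)² = 21.59.
The Normal likelihood contributes (σ²)^(−n/2) exp(−SS/(2σ²)), so the posterior is Inverse-Gamma(α + n/2, β + SS/2) = Inverse-Gamma(6, 16.795).
The mode of Inverse-Gamma(a, b) is b/(a+1) = 16.795/7 ≈ 2.399.

σ̂²_MAP = 2.399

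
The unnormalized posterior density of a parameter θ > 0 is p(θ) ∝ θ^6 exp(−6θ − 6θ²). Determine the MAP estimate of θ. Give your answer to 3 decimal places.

ℓ'(θ) = 6/θ − 6 − 12θ. Setting this to zero and multiplying by θ: 12θ² + 6θ − 6 = 0.
θ = (−6 + √(6² + 4·12·6)) / (2·12) = (−6 + √324) / 24 = (−6 + 18)/24 = 1/2.
ℓ''(θ) = −6/θ² − 12 < 0, confirming a maximum.

θ̂_MAP = 0.500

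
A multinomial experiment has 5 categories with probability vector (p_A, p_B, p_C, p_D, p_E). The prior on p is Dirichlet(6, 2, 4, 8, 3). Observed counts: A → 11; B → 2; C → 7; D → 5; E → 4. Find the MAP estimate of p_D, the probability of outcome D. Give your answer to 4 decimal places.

MAP estimate of p_D = 0.2553

The posterior is Dirichlet(αᵢ + nᵢ) = Dirichlet(17, 4, 11, 13, 7).
For a Dirichlet(a₁,…,a_K) with all aᵢ > 1, the mode has j-th component (aⱼ − 1)/(Σaᵢ − K).
Here Σaᵢ = 52 and K = 5, so p_D = (13 − 1)/(52 − 5) = 12/47 ≈ 0.2553.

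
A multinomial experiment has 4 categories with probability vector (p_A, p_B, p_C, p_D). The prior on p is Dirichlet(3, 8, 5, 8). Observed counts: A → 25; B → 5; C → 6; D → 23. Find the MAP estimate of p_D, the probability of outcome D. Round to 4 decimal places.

MAP estimate of p_D = 0.3797

The posterior is Dirichlet(αᵢ + nᵢ) = Dirichlet(28, 13, 11, 31).
For a Dirichlet(a₁,…,a_K) with all aᵢ > 1, the mode has j-th component (aⱼ − 1)/(Σaᵢ − K).
Here Σaᵢ = 83 and K = 4, so p_D = (31 − 1)/(83 − 4) = 30/79 ≈ 0.3797.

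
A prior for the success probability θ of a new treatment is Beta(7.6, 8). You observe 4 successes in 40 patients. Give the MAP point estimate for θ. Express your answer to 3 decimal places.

Prior: Beta(7.6, 8).
Data: 4 successes in 40 trials. The binomial likelihood contributes θ^4(1−θ)^36, so the posterior is Beta(7.6+4, 8+36) = Beta(11.6, 44).
For Beta(a, b) with a, b > 1 the mode is (a−1)/(a+b−2) = 10.6/53.6 ≈ 0.198.

θ̂_MAP = 0.198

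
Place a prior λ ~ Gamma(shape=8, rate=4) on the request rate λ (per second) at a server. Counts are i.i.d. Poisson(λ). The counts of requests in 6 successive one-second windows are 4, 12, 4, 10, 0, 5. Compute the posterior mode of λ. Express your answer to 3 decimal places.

Σxᵢ = 4+12+4+10+0+5 = 35, with n = 6.
Posterior ∝ λ^7e^(−4λ) · λ^35e^(−6λ) = λ^42e^(−10λ), i.e. Gamma(shape=43, rate=10).
The mode of a Gamma(a, b) with a ≥ 1 (shape–rate) is (a−1)/b = 42/10 ≈ 4.200.

λ̂_MAP = 4.200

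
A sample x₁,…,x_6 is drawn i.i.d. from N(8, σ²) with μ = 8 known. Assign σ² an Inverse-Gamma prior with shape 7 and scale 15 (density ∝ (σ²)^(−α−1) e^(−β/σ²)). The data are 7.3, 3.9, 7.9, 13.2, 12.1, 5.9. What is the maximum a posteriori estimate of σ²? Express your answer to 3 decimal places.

Sum of squared deviations about the known mean: SS = (7.3−8)² + (3.9−8)² + (7.9−8)² + (13.2−8)² + (12.1−8)² + (5.9−8)² = 65.57.
The Normal likelihood contributes (σ²)^(−n/2) exp(−SS/(2σ²)), so the posterior is Inverse-Gamma(α + n/2, β + SS/2) = Inverse-Gamma(10, 47.785).
The mode of Inverse-Gamma(a, b) is b/(a+1) = 47.785/11 ≈ 4.344.

σ̂²_MAP = 4.344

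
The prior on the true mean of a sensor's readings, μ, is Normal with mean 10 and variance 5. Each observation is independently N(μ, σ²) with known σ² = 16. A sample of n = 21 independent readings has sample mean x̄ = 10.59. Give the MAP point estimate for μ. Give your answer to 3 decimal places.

μ̂_MAP = 10.512

n = 21, x̄ = 10.59.
For a Normal prior and Normal likelihood with known variance, the posterior is Normal; its mode equals its mean, the precision-weighted average.
Prior precision 1/σ₀² = 1/5 = 0.2; data precision n/σ² = 21/16 = 1.3125.
μ̂ = (0.2·10 + 1.3125·10.59) / (0.2 + 1.3125) = 15.899375/1.5125 = 25439/2420 ≈ 10.512.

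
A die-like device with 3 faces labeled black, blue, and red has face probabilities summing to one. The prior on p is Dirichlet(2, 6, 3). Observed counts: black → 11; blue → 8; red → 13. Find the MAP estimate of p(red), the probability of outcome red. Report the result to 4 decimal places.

The posterior is Dirichlet(αᵢ + nᵢ) = Dirichlet(13, 14, 16).
For a Dirichlet(a₁,…,a_K) with all aᵢ > 1, the mode has j-th component (aⱼ − 1)/(Σaᵢ − K).
Here Σaᵢ = 43 and K = 3, so p(red) = (16 − 1)/(43 − 3) = 15/40 ≈ 0.3750.

MAP estimate of p(red) = 0.3750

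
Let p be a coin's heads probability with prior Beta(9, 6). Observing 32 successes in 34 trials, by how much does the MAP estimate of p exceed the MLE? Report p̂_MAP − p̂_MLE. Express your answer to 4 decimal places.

Posterior is Beta(41, 8); MAP = (41−1)/(49−2) = 40/47 ≈ 0.85106.
MLE ignores the prior: p̂_MLE = k/n = 32/34 ≈ 0.94118.
Difference = 40/47 − 32/34 = -72/799 ≈ -0.0901.

MAP − MLE = -0.0901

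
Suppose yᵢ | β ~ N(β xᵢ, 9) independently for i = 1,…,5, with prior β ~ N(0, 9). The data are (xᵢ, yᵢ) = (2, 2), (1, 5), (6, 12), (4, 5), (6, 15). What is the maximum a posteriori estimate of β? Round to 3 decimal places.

β̂_MAP = 2.032

log p(β | y) = −Σ(yᵢ − βxᵢ)²/(2·9) − β²/(2·9) + const.
Setting the derivative to zero: Σxᵢ(yᵢ − βxᵢ)/9 − β/9 = 0, so β = Σxᵢyᵢ / (Σxᵢ² + σ²/τ²).
Σxᵢyᵢ = 2·2 + 1·5 + 6·12 + 4·5 + 6·15 = 191; Σxᵢ² = 93; σ²/τ² = 1.
β̂_MAP = 191 / (93 + 1) = 191/94 ≈ 2.032.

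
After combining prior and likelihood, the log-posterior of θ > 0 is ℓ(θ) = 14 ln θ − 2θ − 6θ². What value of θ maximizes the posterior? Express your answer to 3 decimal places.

θ̂_MAP = 1.000

ℓ'(θ) = 14/θ − 2 − 12θ. Setting this to zero and multiplying by θ: 12θ² + 2θ − 14 = 0.
θ = (−2 + √(2² + 4·12·14)) / (2·12) = (−2 + √676) / 24 = (−2 + 26)/24 = 1.
ℓ''(θ) = −14/θ² − 12 < 0, confirming a maximum.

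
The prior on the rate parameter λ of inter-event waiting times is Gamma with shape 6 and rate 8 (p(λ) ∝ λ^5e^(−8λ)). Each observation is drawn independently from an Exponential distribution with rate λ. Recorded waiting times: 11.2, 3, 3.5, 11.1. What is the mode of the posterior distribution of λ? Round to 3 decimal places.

The Exponential(rate=λ) likelihood is ∝ λ^n e^(−λΣtᵢ). Here n = 4 and Σtᵢ = 11.2 + 3 + 3.5 + 11.1 = 28.8.
Posterior ∝ λ^5e^(−8λ) · λ^4e^(−28.8λ) = λ^9e^(−36.8λ), i.e. Gamma(10, 36.8).
Mode = (a−1)/b = 9/36.8 ≈ 0.245.

λ̂_MAP = 0.245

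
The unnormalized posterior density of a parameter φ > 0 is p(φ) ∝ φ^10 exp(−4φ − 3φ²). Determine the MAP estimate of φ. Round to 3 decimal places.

φ̂_MAP = 1.000

ℓ'(φ) = 10/φ − 4 − 6φ. Setting this to zero and multiplying by φ: 6φ² + 4φ − 10 = 0.
φ = (−4 + √(4² + 4·6·10)) / (2·6) = (−4 + √256) / 12 = (−4 + 16)/12 = 1.
ℓ''(φ) = −10/φ² − 6 < 0, confirming a maximum.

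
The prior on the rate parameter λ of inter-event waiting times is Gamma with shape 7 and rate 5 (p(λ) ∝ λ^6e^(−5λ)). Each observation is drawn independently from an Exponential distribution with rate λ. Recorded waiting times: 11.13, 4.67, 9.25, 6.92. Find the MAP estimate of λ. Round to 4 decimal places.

λ̂_MAP = 0.2705

The Exponential(rate=λ) likelihood is ∝ λ^n e^(−λΣtᵢ). Here n = 4 and Σtᵢ = 11.13 + 4.67 + 9.25 + 6.92 = 31.97.
Posterior ∝ λ^6e^(−5λ) · λ^4e^(−31.97λ) = λ^10e^(−36.97λ), i.e. Gamma(11, 36.97).
Mode = (a−1)/b = 10/36.97 ≈ 0.2705.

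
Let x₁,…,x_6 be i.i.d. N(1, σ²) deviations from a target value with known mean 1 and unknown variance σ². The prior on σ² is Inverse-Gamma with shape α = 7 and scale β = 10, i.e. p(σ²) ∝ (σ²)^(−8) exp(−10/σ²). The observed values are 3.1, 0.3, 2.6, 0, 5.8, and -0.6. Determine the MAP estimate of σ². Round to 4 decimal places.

Sum of squared deviations about the known mean: SS = (3.1−1)² + (0.3−1)² + (2.6−1)² + (0−1)² + (5.8−1)² + (-0.6−1)² = 34.06.
The Normal likelihood contributes (σ²)^(−n/2) exp(−SS/(2σ²)), so the posterior is Inverse-Gamma(α + n/2, β + SS/2) = Inverse-Gamma(10, 27.03).
The mode of Inverse-Gamma(a, b) is b/(a+1) = 27.03/11 ≈ 2.4573.

σ̂²_MAP = 2.4573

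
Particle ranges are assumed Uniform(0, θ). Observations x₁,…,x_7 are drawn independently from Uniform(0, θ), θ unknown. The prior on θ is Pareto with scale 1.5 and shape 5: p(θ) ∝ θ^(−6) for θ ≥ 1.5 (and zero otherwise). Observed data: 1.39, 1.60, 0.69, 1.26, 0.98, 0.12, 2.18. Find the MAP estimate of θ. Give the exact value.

θ̂_MAP = 2.18

The Uniform(0, θ) likelihood is θ^(−n) for θ ≥ max(xᵢ), zero otherwise. Here max(xᵢ) = 2.18.
Posterior ∝ θ^(−6) · θ^(−7) = θ^(−13) on θ ≥ max(1.5, 2.18) = 2.18.
This density is strictly decreasing in θ, so the posterior mode lies at the lower boundary of the support.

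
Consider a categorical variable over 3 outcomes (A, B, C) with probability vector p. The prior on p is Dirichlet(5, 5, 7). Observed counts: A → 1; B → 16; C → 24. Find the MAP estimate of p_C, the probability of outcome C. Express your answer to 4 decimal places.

MAP estimate of p_C = 0.5455

The posterior is Dirichlet(αᵢ + nᵢ) = Dirichlet(6, 21, 31).
For a Dirichlet(a₁,…,a_K) with all aᵢ > 1, the mode has j-th component (aⱼ − 1)/(Σaᵢ − K).
Here Σaᵢ = 58 and K = 3, so p_C = (31 − 1)/(58 − 3) = 30/55 ≈ 0.5455.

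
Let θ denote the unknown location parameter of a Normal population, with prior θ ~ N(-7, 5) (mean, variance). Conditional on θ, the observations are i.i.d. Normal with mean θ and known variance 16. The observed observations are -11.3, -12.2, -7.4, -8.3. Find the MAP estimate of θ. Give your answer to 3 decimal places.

n = 4; x̄ = ((-11.3) + (-12.2) + (-7.4) + (-8.3))/4 = -39.2/4 = -9.8.
For a Normal prior and Normal likelihood with known variance, the posterior is Normal; its mode equals its mean, the precision-weighted average.
Prior precision 1/σ₀² = 1/5 = 0.2; data precision n/σ² = 4/16 = 0.25.
θ̂ = (0.2·(-7) + 0.25·(-9.8)) / (0.2 + 0.25) = (-3.85)/0.45 = -77/9 ≈ -8.556.

θ̂_MAP = -8.556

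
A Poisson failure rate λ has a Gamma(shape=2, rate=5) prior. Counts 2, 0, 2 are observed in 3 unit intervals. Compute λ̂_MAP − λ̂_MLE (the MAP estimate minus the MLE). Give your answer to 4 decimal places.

Σxᵢ = 4. Posterior is Gamma(6, 8); MAP = (6−1)/8 = 5/8 ≈ 0.62500.
MLE = x̄ = 4/3 ≈ 1.33333.
Difference = 5/8 − 4/3 = -17/24 ≈ -0.7083.

MAP − MLE = -0.7083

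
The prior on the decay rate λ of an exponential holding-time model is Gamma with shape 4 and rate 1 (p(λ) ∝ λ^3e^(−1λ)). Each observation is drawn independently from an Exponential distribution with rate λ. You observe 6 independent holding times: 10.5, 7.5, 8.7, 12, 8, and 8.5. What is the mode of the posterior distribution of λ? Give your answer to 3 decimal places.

The Exponential(rate=λ) likelihood is ∝ λ^n e^(−λΣtᵢ). Here n = 6 and Σtᵢ = 10.5 + 7.5 + 8.7 + 12 + 8 + 8.5 = 55.2.
Posterior ∝ λ^3e^(−1λ) · λ^6e^(−55.2λ) = λ^9e^(−56.2λ), i.e. Gamma(10, 56.2).
Mode = (a−1)/b = 9/56.2 ≈ 0.160.

λ̂_MAP = 0.160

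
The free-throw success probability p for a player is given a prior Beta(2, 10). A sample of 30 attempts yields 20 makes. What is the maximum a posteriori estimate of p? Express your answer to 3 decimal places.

p̂_MAP = 0.525

Prior: Beta(2, 10).
Data: 20 successes in 30 trials. The binomial likelihood contributes p^20(1−p)^10, so the posterior is Beta(2+20, 10+10) = Beta(22, 20).
For Beta(a, b) with a, b > 1 the mode is (a−1)/(a+b−2) = 21/40 ≈ 0.525.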